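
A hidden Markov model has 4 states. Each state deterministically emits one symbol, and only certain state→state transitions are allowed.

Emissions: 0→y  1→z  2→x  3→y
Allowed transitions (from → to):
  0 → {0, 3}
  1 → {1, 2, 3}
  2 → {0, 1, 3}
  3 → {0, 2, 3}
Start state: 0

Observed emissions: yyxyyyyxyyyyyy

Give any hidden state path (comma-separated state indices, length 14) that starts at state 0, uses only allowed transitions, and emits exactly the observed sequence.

0,3,2,0,3,3,3,2,0,0,0,3,0,0

  [0] y  {0,3}  => 0  start
  [1] y  {0,3}  => 3  0->3 ok
  [2] x  {2}  => 2  3->2 ok
  [3] y  {0,3}  => 0  2->0 ok
  [4] y  {0,3}  => 3  0->3 ok
  [5] y  {0,3}  => 3  3->3 ok
  [6] y  {0,3}  => 3  3->3 ok
  [7] x  {2}  => 2  3->2 ok
  [8] y  {0,3}  => 0  2->0 ok
  [9] y  {0,3}  => 0  0->0 ok
  [10] y  {0,3}  => 0  0->0 ok
  [11] y  {0,3}  => 3  0->3 ok
  [12] y  {0,3}  => 0  3->0 ok
  [13] y  {0,3}  => 0  0->0 ok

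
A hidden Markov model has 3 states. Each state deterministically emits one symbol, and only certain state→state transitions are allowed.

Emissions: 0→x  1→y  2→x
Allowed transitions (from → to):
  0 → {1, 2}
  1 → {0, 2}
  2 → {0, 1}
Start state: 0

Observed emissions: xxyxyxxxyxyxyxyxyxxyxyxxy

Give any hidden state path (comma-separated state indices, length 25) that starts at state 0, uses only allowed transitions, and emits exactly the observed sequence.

  [0] x  {0,2}  => 0  start
  [1] x  {0,2}  => 2  0->2 ok
  [2] y  {1}  => 1  2->1 ok
  [3] x  {0,2}  => 2  1->2 ok
  [4] y  {1}  => 1  2->1 ok
  [5] x  {0,2}  => 0  1->0 ok
  [6] x  {0,2}  => 2  0->2 ok
  [7] x  {0,2}  => 0  2->0 ok
  [8] y  {1}  => 1  0->1 ok
  [9] x  {0,2}  => 0  1->0 ok
  [10] y  {1}  => 1  0->1 ok
  [11] x  {0,2}  => 0  1->0 ok
  [12] y  {1}  => 1  0->1 ok
  [13] x  {0,2}  => 2  1->2 ok
  [14] y  {1}  => 1  2->1 ok
  [15] x  {0,2}  => 0  1->0 ok
  [16] y  {1}  => 1  0->1 ok
  [17] x  {0,2}  => 2  1->2 ok
  [18] x  {0,2}  => 0  2->0 ok
  [19] y  {1}  => 1  0->1 ok
  [20] x  {0,2}  => 2  1->2 ok
  [21] y  {1}  => 1  2->1 ok
  [22] x  {0,2}  => 2  1->2 ok
  [23] x  {0,2}  => 0  2->0 ok
  [24] y  {1}  => 1  0->1 ok

0,2,1,2,1,0,2,0,1,0,1,0,1,2,1,0,1,2,0,1,2,1,2,0,1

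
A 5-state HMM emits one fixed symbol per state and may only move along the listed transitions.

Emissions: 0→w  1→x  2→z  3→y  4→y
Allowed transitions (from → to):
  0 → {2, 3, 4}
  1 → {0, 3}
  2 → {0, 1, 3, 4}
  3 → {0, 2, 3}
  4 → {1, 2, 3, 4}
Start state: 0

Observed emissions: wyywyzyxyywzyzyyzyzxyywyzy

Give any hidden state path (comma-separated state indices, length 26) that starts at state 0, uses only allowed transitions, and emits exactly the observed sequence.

0,4,3,0,3,2,4,1,3,3,0,2,3,2,3,3,2,4,2,1,3,3,0,4,2,3

  0: obs=w cand={0} pick 0 [start]
  1: obs=y cand={3,4} pick 4 [0->4 ok]
  2: obs=y cand={3,4} pick 3 [4->3 ok]
  3: obs=w cand={0} pick 0 [3->0 ok]
  4: obs=y cand={3,4} pick 3 [0->3 ok]
  5: obs=z cand={2} pick 2 [3->2 ok]
  6: obs=y cand={3,4} pick 4 [2->4 ok]
  7: obs=x cand={1} pick 1 [4->1 ok]
  8: obs=y cand={3,4} pick 3 [1->3 ok]
  9: obs=y cand={3,4} pick 3 [3->3 ok]
  10: obs=w cand={0} pick 0 [3->0 ok]
  11: obs=z cand={2} pick 2 [0->2 ok]
  12: obs=y cand={3,4} pick 3 [2->3 ok]
  13: obs=z cand={2} pick 2 [3->2 ok]
  14: obs=y cand={3,4} pick 3 [2->3 ok]
  15: obs=y cand={3,4} pick 3 [3->3 ok]
  16: obs=z cand={2} pick 2 [3->2 ok]
  17: obs=y cand={3,4} pick 4 [2->4 ok]
  18: obs=z cand={2} pick 2 [4->2 ok]
  19: obs=x cand={1} pick 1 [2->1 ok]
  20: obs=y cand={3,4} pick 3 [1->3 ok]
  21: obs=y cand={3,4} pick 3 [3->3 ok]
  22: obs=w cand={0} pick 0 [3->0 ok]
  23: obs=y cand={3,4} pick 4 [0->4 ok]
  24: obs=z cand={2} pick 2 [4->2 ok]
  25: obs=y cand={3,4} pick 3 [2->3 ok]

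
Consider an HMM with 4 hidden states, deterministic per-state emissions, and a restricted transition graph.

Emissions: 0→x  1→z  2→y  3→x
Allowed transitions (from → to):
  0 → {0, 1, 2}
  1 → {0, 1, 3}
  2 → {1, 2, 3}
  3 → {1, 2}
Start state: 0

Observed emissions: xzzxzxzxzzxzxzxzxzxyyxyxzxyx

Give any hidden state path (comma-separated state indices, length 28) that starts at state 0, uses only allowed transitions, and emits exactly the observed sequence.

0,1,1,3,1,3,1,0,1,1,0,1,0,1,3,1,3,1,3,2,2,3,2,3,1,3,2,3

  [0] x  {0,3}  => 0  start
  [1] z  {1}  => 1  0->1 ok
  [2] z  {1}  => 1  1->1 ok
  [3] x  {0,3}  => 3  1->3 ok
  [4] z  {1}  => 1  3->1 ok
  [5] x  {0,3}  => 3  1->3 ok
  [6] z  {1}  => 1  3->1 ok
  [7] x  {0,3}  => 0  1->0 ok
  [8] z  {1}  => 1  0->1 ok
  [9] z  {1}  => 1  1->1 ok
  [10] x  {0,3}  => 0  1->0 ok
  [11] z  {1}  => 1  0->1 ok
  [12] x  {0,3}  => 0  1->0 ok
  [13] z  {1}  => 1  0->1 ok
  [14] x  {0,3}  => 3  1->3 ok
  [15] z  {1}  => 1  3->1 ok
  [16] x  {0,3}  => 3  1->3 ok
  [17] z  {1}  => 1  3->1 ok
  [18] x  {0,3}  => 3  1->3 ok
  [19] y  {2}  => 2  3->2 ok
  [20] y  {2}  => 2  2->2 ok
  [21] x  {0,3}  => 3  2->3 ok
  [22] y  {2}  => 2  3->2 ok
  [23] x  {0,3}  => 3  2->3 ok
  [24] z  {1}  => 1  3->1 ok
  [25] x  {0,3}  => 3  1->3 ok
  [26] y  {2}  => 2  3->2 ok
  [27] x  {0,3}  => 3  2->3 ok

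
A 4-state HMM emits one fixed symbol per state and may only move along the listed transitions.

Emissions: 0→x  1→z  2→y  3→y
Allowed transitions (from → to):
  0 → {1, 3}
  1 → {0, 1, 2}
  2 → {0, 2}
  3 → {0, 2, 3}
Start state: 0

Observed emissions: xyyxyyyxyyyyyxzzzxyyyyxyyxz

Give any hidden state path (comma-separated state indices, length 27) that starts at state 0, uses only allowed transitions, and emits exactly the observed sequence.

0,3,3,0,3,3,3,0,3,3,3,3,3,0,1,1,1,0,3,2,2,2,0,3,2,0,1

  pos 0: x in {0}, choose 0; start
  pos 1: y in {2,3}, choose 3; 0->3 ok
  pos 2: y in {2,3}, choose 3; 3->3 ok
  pos 3: x in {0}, choose 0; 3->0 ok
  pos 4: y in {2,3}, choose 3; 0->3 ok
  pos 5: y in {2,3}, choose 3; 3->3 ok
  pos 6: y in {2,3}, choose 3; 3->3 ok
  pos 7: x in {0}, choose 0; 3->0 ok
  pos 8: y in {2,3}, choose 3; 0->3 ok
  pos 9: y in {2,3}, choose 3; 3->3 ok
  pos 10: y in {2,3}, choose 3; 3->3 ok
  pos 11: y in {2,3}, choose 3; 3->3 ok
  pos 12: y in {2,3}, choose 3; 3->3 ok
  pos 13: x in {0}, choose 0; 3->0 ok
  pos 14: z in {1}, choose 1; 0->1 ok
  pos 15: z in {1}, choose 1; 1->1 ok
  pos 16: z in {1}, choose 1; 1->1 ok
  pos 17: x in {0}, choose 0; 1->0 ok
  pos 18: y in {2,3}, choose 3; 0->3 ok
  pos 19: y in {2,3}, choose 2; 3->2 ok
  pos 20: y in {2,3}, choose 2; 2->2 ok
  pos 21: y in {2,3}, choose 2; 2->2 ok
  pos 22: x in {0}, choose 0; 2->0 ok
  pos 23: y in {2,3}, choose 3; 0->3 ok
  pos 24: y in {2,3}, choose 2; 3->2 ok
  pos 25: x in {0}, choose 0; 2->0 ok
  pos 26: z in {1}, choose 1; 0->1 ok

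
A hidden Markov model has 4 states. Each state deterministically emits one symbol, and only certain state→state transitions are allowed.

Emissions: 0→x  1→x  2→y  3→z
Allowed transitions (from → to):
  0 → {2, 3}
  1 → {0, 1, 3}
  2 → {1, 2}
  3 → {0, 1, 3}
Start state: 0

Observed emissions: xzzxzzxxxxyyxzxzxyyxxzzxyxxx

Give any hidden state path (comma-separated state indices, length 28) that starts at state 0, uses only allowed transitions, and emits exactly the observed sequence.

0,3,3,0,3,3,1,1,1,0,2,2,1,3,1,3,0,2,2,1,1,3,3,0,2,1,1,1

  t0 'x' -> {0,1}, take 0 (start)
  t1 'z' -> {3}, take 3 (0->3 ok)
  t2 'z' -> {3}, take 3 (3->3 ok)
  t3 'x' -> {0,1}, take 0 (3->0 ok)
  t4 'z' -> {3}, take 3 (0->3 ok)
  t5 'z' -> {3}, take 3 (3->3 ok)
  t6 'x' -> {0,1}, take 1 (3->1 ok)
  t7 'x' -> {0,1}, take 1 (1->1 ok)
  t8 'x' -> {0,1}, take 1 (1->1 ok)
  t9 'x' -> {0,1}, take 0 (1->0 ok)
  t10 'y' -> {2}, take 2 (0->2 ok)
  t11 'y' -> {2}, take 2 (2->2 ok)
  t12 'x' -> {0,1}, take 1 (2->1 ok)
  t13 'z' -> {3}, take 3 (1->3 ok)
  t14 'x' -> {0,1}, take 1 (3->1 ok)
  t15 'z' -> {3}, take 3 (1->3 ok)
  t16 'x' -> {0,1}, take 0 (3->0 ok)
  t17 'y' -> {2}, take 2 (0->2 ok)
  t18 'y' -> {2}, take 2 (2->2 ok)
  t19 'x' -> {0,1}, take 1 (2->1 ok)
  t20 'x' -> {0,1}, take 1 (1->1 ok)
  t21 'z' -> {3}, take 3 (1->3 ok)
  t22 'z' -> {3}, take 3 (3->3 ok)
  t23 'x' -> {0,1}, take 0 (3->0 ok)
  t24 'y' -> {2}, take 2 (0->2 ok)
  t25 'x' -> {0,1}, take 1 (2->1 ok)
  t26 'x' -> {0,1}, take 1 (1->1 ok)
  t27 'x' -> {0,1}, take 1 (1->1 ok)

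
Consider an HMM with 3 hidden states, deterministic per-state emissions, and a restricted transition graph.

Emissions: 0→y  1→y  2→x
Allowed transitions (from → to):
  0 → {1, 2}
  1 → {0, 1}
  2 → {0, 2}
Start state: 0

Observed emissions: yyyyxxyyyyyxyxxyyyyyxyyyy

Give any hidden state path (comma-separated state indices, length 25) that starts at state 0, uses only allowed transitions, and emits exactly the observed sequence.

0,1,1,0,2,2,0,1,1,1,0,2,0,2,2,0,1,1,1,0,2,0,1,0,1

  t0 'y' -> {0,1}, take 0 (start)
  t1 'y' -> {0,1}, take 1 (0->1 ok)
  t2 'y' -> {0,1}, take 1 (1->1 ok)
  t3 'y' -> {0,1}, take 0 (1->0 ok)
  t4 'x' -> {2}, take 2 (0->2 ok)
  t5 'x' -> {2}, take 2 (2->2 ok)
  t6 'y' -> {0,1}, take 0 (2->0 ok)
  t7 'y' -> {0,1}, take 1 (0->1 ok)
  t8 'y' -> {0,1}, take 1 (1->1 ok)
  t9 'y' -> {0,1}, take 1 (1->1 ok)
  t10 'y' -> {0,1}, take 0 (1->0 ok)
  t11 'x' -> {2}, take 2 (0->2 ok)
  t12 'y' -> {0,1}, take 0 (2->0 ok)
  t13 'x' -> {2}, take 2 (0->2 ok)
  t14 'x' -> {2}, take 2 (2->2 ok)
  t15 'y' -> {0,1}, take 0 (2->0 ok)
  t16 'y' -> {0,1}, take 1 (0->1 ok)
  t17 'y' -> {0,1}, take 1 (1->1 ok)
  t18 'y' -> {0,1}, take 1 (1->1 ok)
  t19 'y' -> {0,1}, take 0 (1->0 ok)
  t20 'x' -> {2}, take 2 (0->2 ok)
  t21 'y' -> {0,1}, take 0 (2->0 ok)
  t22 'y' -> {0,1}, take 1 (0->1 ok)
  t23 'y' -> {0,1}, take 0 (1->0 ok)
  t24 'y' -> {0,1}, take 1 (0->1 ok)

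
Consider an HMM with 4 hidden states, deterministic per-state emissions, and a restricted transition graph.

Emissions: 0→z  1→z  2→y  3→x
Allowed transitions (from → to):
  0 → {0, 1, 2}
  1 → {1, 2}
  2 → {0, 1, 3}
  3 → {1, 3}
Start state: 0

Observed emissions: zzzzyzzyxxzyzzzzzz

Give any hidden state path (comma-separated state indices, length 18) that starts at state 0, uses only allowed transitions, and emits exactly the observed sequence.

  pos 0: z in {0,1}, choose 0; start
  pos 1: z in {0,1}, choose 1; 0->1 ok
  pos 2: z in {0,1}, choose 1; 1->1 ok
  pos 3: z in {0,1}, choose 1; 1->1 ok
  pos 4: y in {2}, choose 2; 1->2 ok
  pos 5: z in {0,1}, choose 1; 2->1 ok
  pos 6: z in {0,1}, choose 1; 1->1 ok
  pos 7: y in {2}, choose 2; 1->2 ok
  pos 8: x in {3}, choose 3; 2->3 ok
  pos 9: x in {3}, choose 3; 3->3 ok
  pos 10: z in {0,1}, choose 1; 3->1 ok
  pos 11: y in {2}, choose 2; 1->2 ok
  pos 12: z in {0,1}, choose 0; 2->0 ok
  pos 13: z in {0,1}, choose 0; 0->0 ok
  pos 14: z in {0,1}, choose 0; 0->0 ok
  pos 15: z in {0,1}, choose 0; 0->0 ok
  pos 16: z in {0,1}, choose 1; 0->1 ok
  pos 17: z in {0,1}, choose 1; 1->1 ok

0,1,1,1,2,1,1,2,3,3,1,2,0,0,0,0,1,1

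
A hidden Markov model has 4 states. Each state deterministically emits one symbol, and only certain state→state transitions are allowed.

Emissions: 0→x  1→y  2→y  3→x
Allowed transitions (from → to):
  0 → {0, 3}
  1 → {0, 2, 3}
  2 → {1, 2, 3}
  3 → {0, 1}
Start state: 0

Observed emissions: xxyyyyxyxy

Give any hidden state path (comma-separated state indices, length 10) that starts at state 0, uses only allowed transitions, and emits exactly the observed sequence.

0,3,1,2,1,2,3,1,3,1

  pos 0: x in {0,3}, choose 0; start
  pos 1: x in {0,3}, choose 3; 0->3 ok
  pos 2: y in {1,2}, choose 1; 3->1 ok
  pos 3: y in {1,2}, choose 2; 1->2 ok
  pos 4: y in {1,2}, choose 1; 2->1 ok
  pos 5: y in {1,2}, choose 2; 1->2 ok
  pos 6: x in {0,3}, choose 3; 2->3 ok
  pos 7: y in {1,2}, choose 1; 3->1 ok
  pos 8: x in {0,3}, choose 3; 1->3 ok
  pos 9: y in {1,2}, choose 1; 3->1 ok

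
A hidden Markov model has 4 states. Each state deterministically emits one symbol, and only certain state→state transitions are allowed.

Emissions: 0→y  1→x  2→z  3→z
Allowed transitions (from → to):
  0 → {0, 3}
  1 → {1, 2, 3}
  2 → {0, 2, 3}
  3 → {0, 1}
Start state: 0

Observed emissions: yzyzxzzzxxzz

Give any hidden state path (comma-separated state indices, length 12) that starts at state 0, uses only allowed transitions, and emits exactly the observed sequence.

0,3,0,3,1,2,2,3,1,1,2,3

  0: obs=y cand={0} pick 0 [start]
  1: obs=z cand={2,3} pick 3 [0->3 ok]
  2: obs=y cand={0} pick 0 [3->0 ok]
  3: obs=z cand={2,3} pick 3 [0->3 ok]
  4: obs=x cand={1} pick 1 [3->1 ok]
  5: obs=z cand={2,3} pick 2 [1->2 ok]
  6: obs=z cand={2,3} pick 2 [2->2 ok]
  7: obs=z cand={2,3} pick 3 [2->3 ok]
  8: obs=x cand={1} pick 1 [3->1 ok]
  9: obs=x cand={1} pick 1 [1->1 ok]
  10: obs=z cand={2,3} pick 2 [1->2 ok]
  11: obs=z cand={2,3} pick 3 [2->3 ok]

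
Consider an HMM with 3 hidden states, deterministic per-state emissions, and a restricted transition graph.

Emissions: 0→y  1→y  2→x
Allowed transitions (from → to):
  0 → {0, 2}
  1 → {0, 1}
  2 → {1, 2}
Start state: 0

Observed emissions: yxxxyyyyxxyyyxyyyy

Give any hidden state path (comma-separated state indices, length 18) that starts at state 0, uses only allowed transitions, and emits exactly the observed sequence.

0,2,2,2,1,1,1,0,2,2,1,1,0,2,1,1,0,0

  pos 0: y in {0,1}, choose 0; start
  pos 1: x in {2}, choose 2; 0->2 ok
  pos 2: x in {2}, choose 2; 2->2 ok
  pos 3: x in {2}, choose 2; 2->2 ok
  pos 4: y in {0,1}, choose 1; 2->1 ok
  pos 5: y in {0,1}, choose 1; 1->1 ok
  pos 6: y in {0,1}, choose 1; 1->1 ok
  pos 7: y in {0,1}, choose 0; 1->0 ok
  pos 8: x in {2}, choose 2; 0->2 ok
  pos 9: x in {2}, choose 2; 2->2 ok
  pos 10: y in {0,1}, choose 1; 2->1 ok
  pos 11: y in {0,1}, choose 1; 1->1 ok
  pos 12: y in {0,1}, choose 0; 1->0 ok
  pos 13: x in {2}, choose 2; 0->2 ok
  pos 14: y in {0,1}, choose 1; 2->1 ok
  pos 15: y in {0,1}, choose 1; 1->1 ok
  pos 16: y in {0,1}, choose 0; 1->0 ok
  pos 17: y in {0,1}, choose 0; 0->0 ok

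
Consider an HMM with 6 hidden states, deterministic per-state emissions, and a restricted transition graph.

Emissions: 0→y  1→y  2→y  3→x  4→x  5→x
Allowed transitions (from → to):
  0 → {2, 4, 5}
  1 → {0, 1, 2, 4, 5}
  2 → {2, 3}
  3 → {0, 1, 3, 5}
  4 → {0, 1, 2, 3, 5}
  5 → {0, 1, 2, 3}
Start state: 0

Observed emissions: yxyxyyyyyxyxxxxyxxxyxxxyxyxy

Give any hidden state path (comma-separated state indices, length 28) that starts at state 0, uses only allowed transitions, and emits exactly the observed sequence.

0,5,1,4,2,2,2,2,2,3,0,5,3,3,3,1,4,5,3,0,4,3,5,1,4,1,5,2

  [0] y  {0,1,2}  => 0  start
  [1] x  {3,4,5}  => 5  0->5 ok
  [2] y  {0,1,2}  => 1  5->1 ok
  [3] x  {3,4,5}  => 4  1->4 ok
  [4] y  {0,1,2}  => 2  4->2 ok
  [5] y  {0,1,2}  => 2  2->2 ok
  [6] y  {0,1,2}  => 2  2->2 ok
  [7] y  {0,1,2}  => 2  2->2 ok
  [8] y  {0,1,2}  => 2  2->2 ok
  [9] x  {3,4,5}  => 3  2->3 ok
  [10] y  {0,1,2}  => 0  3->0 ok
  [11] x  {3,4,5}  => 5  0->5 ok
  [12] x  {3,4,5}  => 3  5->3 ok
  [13] x  {3,4,5}  => 3  3->3 ok
  [14] x  {3,4,5}  => 3  3->3 ok
  [15] y  {0,1,2}  => 1  3->1 ok
  [16] x  {3,4,5}  => 4  1->4 ok
  [17] x  {3,4,5}  => 5  4->5 ok
  [18] x  {3,4,5}  => 3  5->3 ok
  [19] y  {0,1,2}  => 0  3->0 ok
  [20] x  {3,4,5}  => 4  0->4 ok
  [21] x  {3,4,5}  => 3  4->3 ok
  [22] x  {3,4,5}  => 5  3->5 ok
  [23] y  {0,1,2}  => 1  5->1 ok
  [24] x  {3,4,5}  => 4  1->4 ok
  [25] y  {0,1,2}  => 1  4->1 ok
  [26] x  {3,4,5}  => 5  1->5 ok
  [27] y  {0,1,2}  => 2  5->2 ok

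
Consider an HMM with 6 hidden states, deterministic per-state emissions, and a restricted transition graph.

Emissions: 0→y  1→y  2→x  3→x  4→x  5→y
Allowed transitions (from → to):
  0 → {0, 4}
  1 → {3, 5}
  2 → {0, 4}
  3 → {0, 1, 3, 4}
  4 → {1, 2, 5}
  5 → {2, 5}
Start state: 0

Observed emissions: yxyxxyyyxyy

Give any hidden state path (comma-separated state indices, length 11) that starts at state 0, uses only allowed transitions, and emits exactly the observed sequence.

0,4,1,3,3,0,0,0,4,1,5

  0: obs=y cand={0,1,5} pick 0 [start]
  1: obs=x cand={2,3,4} pick 4 [0->4 ok]
  2: obs=y cand={0,1,5} pick 1 [4->1 ok]
  3: obs=x cand={2,3,4} pick 3 [1->3 ok]
  4: obs=x cand={2,3,4} pick 3 [3->3 ok]
  5: obs=y cand={0,1,5} pick 0 [3->0 ok]
  6: obs=y cand={0,1,5} pick 0 [0->0 ok]
  7: obs=y cand={0,1,5} pick 0 [0->0 ok]
  8: obs=x cand={2,3,4} pick 4 [0->4 ok]
  9: obs=y cand={0,1,5} pick 1 [4->1 ok]
  10: obs=y cand={0,1,5} pick 5 [1->5 ok]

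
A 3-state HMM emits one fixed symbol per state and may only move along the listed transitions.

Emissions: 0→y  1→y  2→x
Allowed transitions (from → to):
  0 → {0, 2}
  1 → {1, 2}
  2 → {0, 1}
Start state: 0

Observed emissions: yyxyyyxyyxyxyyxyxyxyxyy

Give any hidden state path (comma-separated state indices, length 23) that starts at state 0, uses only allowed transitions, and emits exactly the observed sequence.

0,0,2,0,0,0,2,1,1,2,1,2,0,0,2,1,2,0,2,1,2,1,1

  0: obs=y cand={0,1} pick 0 [start]
  1: obs=y cand={0,1} pick 0 [0->0 ok]
  2: obs=x cand={2} pick 2 [0->2 ok]
  3: obs=y cand={0,1} pick 0 [2->0 ok]
  4: obs=y cand={0,1} pick 0 [0->0 ok]
  5: obs=y cand={0,1} pick 0 [0->0 ok]
  6: obs=x cand={2} pick 2 [0->2 ok]
  7: obs=y cand={0,1} pick 1 [2->1 ok]
  8: obs=y cand={0,1} pick 1 [1->1 ok]
  9: obs=x cand={2} pick 2 [1->2 ok]
  10: obs=y cand={0,1} pick 1 [2->1 ok]
  11: obs=x cand={2} pick 2 [1->2 ok]
  12: obs=y cand={0,1} pick 0 [2->0 ok]
  13: obs=y cand={0,1} pick 0 [0->0 ok]
  14: obs=x cand={2} pick 2 [0->2 ok]
  15: obs=y cand={0,1} pick 1 [2->1 ok]
  16: obs=x cand={2} pick 2 [1->2 ok]
  17: obs=y cand={0,1} pick 0 [2->0 ok]
  18: obs=x cand={2} pick 2 [0->2 ok]
  19: obs=y cand={0,1} pick 1 [2->1 ok]
  20: obs=x cand={2} pick 2 [1->2 ok]
  21: obs=y cand={0,1} pick 1 [2->1 ok]
  22: obs=y cand={0,1} pick 1 [1->1 ok]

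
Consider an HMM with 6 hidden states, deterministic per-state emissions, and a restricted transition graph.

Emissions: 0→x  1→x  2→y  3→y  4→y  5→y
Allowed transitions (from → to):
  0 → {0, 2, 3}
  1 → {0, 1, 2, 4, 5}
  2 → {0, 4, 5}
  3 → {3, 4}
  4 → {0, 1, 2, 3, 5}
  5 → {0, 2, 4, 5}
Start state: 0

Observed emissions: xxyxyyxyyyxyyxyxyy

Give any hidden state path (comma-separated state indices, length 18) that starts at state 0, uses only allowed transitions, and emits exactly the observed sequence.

  [0] x  {0,1}  => 0  start
  [1] x  {0,1}  => 0  0->0 ok
  [2] y  {2,3,4,5}  => 2  0->2 ok
  [3] x  {0,1}  => 0  2->0 ok
  [4] y  {2,3,4,5}  => 2  0->2 ok
  [5] y  {2,3,4,5}  => 4  2->4 ok
  [6] x  {0,1}  => 0  4->0 ok
  [7] y  {2,3,4,5}  => 3  0->3 ok
  [8] y  {2,3,4,5}  => 4  3->4 ok
  [9] y  {2,3,4,5}  => 5  4->5 ok
  [10] x  {0,1}  => 0  5->0 ok
  [11] y  {2,3,4,5}  => 2  0->2 ok
  [12] y  {2,3,4,5}  => 5  2->5 ok
  [13] x  {0,1}  => 0  5->0 ok
  [14] y  {2,3,4,5}  => 2  0->2 ok
  [15] x  {0,1}  => 0  2->0 ok
  [16] y  {2,3,4,5}  => 2  0->2 ok
  [17] y  {2,3,4,5}  => 5  2->5 ok

0,0,2,0,2,4,0,3,4,5,0,2,5,0,2,0,2,5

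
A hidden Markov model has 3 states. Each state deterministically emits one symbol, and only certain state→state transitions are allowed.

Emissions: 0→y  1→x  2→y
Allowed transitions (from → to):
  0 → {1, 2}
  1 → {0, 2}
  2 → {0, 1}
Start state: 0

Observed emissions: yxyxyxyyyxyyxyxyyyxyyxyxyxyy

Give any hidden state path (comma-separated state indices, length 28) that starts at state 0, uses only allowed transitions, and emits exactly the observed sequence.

0,1,2,1,2,1,0,2,0,1,0,2,1,2,1,2,0,2,1,0,2,1,2,1,0,1,2,0

  pos 0: y in {0,2}, choose 0; start
  pos 1: x in {1}, choose 1; 0->1 ok
  pos 2: y in {0,2}, choose 2; 1->2 ok
  pos 3: x in {1}, choose 1; 2->1 ok
  pos 4: y in {0,2}, choose 2; 1->2 ok
  pos 5: x in {1}, choose 1; 2->1 ok
  pos 6: y in {0,2}, choose 0; 1->0 ok
  pos 7: y in {0,2}, choose 2; 0->2 ok
  pos 8: y in {0,2}, choose 0; 2->0 ok
  pos 9: x in {1}, choose 1; 0->1 ok
  pos 10: y in {0,2}, choose 0; 1->0 ok
  pos 11: y in {0,2}, choose 2; 0->2 ok
  pos 12: x in {1}, choose 1; 2->1 ok
  pos 13: y in {0,2}, choose 2; 1->2 ok
  pos 14: x in {1}, choose 1; 2->1 ok
  pos 15: y in {0,2}, choose 2; 1->2 ok
  pos 16: y in {0,2}, choose 0; 2->0 ok
  pos 17: y in {0,2}, choose 2; 0->2 ok
  pos 18: x in {1}, choose 1; 2->1 ok
  pos 19: y in {0,2}, choose 0; 1->0 ok
  pos 20: y in {0,2}, choose 2; 0->2 ok
  pos 21: x in {1}, choose 1; 2->1 ok
  pos 22: y in {0,2}, choose 2; 1->2 ok
  pos 23: x in {1}, choose 1; 2->1 ok
  pos 24: y in {0,2}, choose 0; 1->0 ok
  pos 25: x in {1}, choose 1; 0->1 ok
  pos 26: y in {0,2}, choose 2; 1->2 ok
  pos 27: y in {0,2}, choose 0; 2->0 ok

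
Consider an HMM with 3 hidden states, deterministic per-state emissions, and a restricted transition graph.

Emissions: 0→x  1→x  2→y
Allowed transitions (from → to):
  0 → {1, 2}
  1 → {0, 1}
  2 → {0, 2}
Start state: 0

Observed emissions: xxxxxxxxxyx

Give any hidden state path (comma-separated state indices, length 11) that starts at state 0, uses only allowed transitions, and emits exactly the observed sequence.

0,1,0,1,1,0,1,1,0,2,0

  t0 'x' -> {0,1}, take 0 (start)
  t1 'x' -> {0,1}, take 1 (0->1 ok)
  t2 'x' -> {0,1}, take 0 (1->0 ok)
  t3 'x' -> {0,1}, take 1 (0->1 ok)
  t4 'x' -> {0,1}, take 1 (1->1 ok)
  t5 'x' -> {0,1}, take 0 (1->0 ok)
  t6 'x' -> {0,1}, take 1 (0->1 ok)
  t7 'x' -> {0,1}, take 1 (1->1 ok)
  t8 'x' -> {0,1}, take 0 (1->0 ok)
  t9 'y' -> {2}, take 2 (0->2 ok)
  t10 'x' -> {0,1}, take 0 (2->0 ok)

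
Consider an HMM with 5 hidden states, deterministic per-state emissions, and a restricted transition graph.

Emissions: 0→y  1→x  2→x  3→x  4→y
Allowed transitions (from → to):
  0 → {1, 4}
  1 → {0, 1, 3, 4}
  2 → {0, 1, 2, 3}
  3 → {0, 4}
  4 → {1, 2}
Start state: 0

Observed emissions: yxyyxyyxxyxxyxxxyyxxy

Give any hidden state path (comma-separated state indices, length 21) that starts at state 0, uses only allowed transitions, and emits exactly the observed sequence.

  [0] y  {0,4}  => 0  start
  [1] x  {1,2,3}  => 1  0->1 ok
  [2] y  {0,4}  => 0  1->0 ok
  [3] y  {0,4}  => 4  0->4 ok
  [4] x  {1,2,3}  => 2  4->2 ok
  [5] y  {0,4}  => 0  2->0 ok
  [6] y  {0,4}  => 4  0->4 ok
  [7] x  {1,2,3}  => 2  4->2 ok
  [8] x  {1,2,3}  => 3  2->3 ok
  [9] y  {0,4}  => 0  3->0 ok
  [10] x  {1,2,3}  => 1  0->1 ok
  [11] x  {1,2,3}  => 1  1->1 ok
  [12] y  {0,4}  => 4  1->4 ok
  [13] x  {1,2,3}  => 2  4->2 ok
  [14] x  {1,2,3}  => 1  2->1 ok
  [15] x  {1,2,3}  => 1  1->1 ok
  [16] y  {0,4}  => 0  1->0 ok
  [17] y  {0,4}  => 4  0->4 ok
  [18] x  {1,2,3}  => 1  4->1 ok
  [19] x  {1,2,3}  => 3  1->3 ok
  [20] y  {0,4}  => 4  3->4 ok

0,1,0,4,2,0,4,2,3,0,1,1,4,2,1,1,0,4,1,3,4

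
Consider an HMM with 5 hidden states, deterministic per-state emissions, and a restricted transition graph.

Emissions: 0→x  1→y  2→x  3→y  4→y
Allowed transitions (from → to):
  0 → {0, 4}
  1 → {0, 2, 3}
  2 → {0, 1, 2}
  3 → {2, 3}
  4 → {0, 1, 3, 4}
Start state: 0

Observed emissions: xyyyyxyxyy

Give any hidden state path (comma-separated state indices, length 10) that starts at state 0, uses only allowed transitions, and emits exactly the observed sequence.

  pos 0: x in {0,2}, choose 0; start
  pos 1: y in {1,3,4}, choose 4; 0->4 ok
  pos 2: y in {1,3,4}, choose 4; 4->4 ok
  pos 3: y in {1,3,4}, choose 4; 4->4 ok
  pos 4: y in {1,3,4}, choose 3; 4->3 ok
  pos 5: x in {0,2}, choose 2; 3->2 ok
  pos 6: y in {1,3,4}, choose 1; 2->1 ok
  pos 7: x in {0,2}, choose 0; 1->0 ok
  pos 8: y in {1,3,4}, choose 4; 0->4 ok
  pos 9: y in {1,3,4}, choose 3; 4->3 ok

0,4,4,4,3,2,1,0,4,3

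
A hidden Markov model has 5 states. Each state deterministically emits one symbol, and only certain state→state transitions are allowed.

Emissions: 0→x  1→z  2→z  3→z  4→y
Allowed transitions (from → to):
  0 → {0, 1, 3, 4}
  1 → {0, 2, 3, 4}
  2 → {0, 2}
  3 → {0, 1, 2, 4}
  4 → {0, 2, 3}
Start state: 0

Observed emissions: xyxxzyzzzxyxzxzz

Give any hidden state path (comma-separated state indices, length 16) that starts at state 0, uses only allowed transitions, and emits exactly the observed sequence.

  [0] x  {0}  => 0  start
  [1] y  {4}  => 4  0->4 ok
  [2] x  {0}  => 0  4->0 ok
  [3] x  {0}  => 0  0->0 ok
  [4] z  {1,2,3}  => 1  0->1 ok
  [5] y  {4}  => 4  1->4 ok
  [6] z  {1,2,3}  => 2  4->2 ok
  [7] z  {1,2,3}  => 2  2->2 ok
  [8] z  {1,2,3}  => 2  2->2 ok
  [9] x  {0}  => 0  2->0 ok
  [10] y  {4}  => 4  0->4 ok
  [11] x  {0}  => 0  4->0 ok
  [12] z  {1,2,3}  => 3  0->3 ok
  [13] x  {0}  => 0  3->0 ok
  [14] z  {1,2,3}  => 3  0->3 ok
  [15] z  {1,2,3}  => 1  3->1 ok

0,4,0,0,1,4,2,2,2,0,4,0,3,0,3,1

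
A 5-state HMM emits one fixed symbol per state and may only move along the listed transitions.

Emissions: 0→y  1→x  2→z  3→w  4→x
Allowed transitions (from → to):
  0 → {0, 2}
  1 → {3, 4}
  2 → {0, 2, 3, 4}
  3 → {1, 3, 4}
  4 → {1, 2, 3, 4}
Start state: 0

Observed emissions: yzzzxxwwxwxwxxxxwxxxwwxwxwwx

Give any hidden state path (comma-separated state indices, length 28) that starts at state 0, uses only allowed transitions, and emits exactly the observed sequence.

0,2,2,2,4,4,3,3,1,3,4,3,4,4,4,1,3,4,1,4,3,3,1,3,1,3,3,1

  [0] y  {0}  => 0  start
  [1] z  {2}  => 2  0->2 ok
  [2] z  {2}  => 2  2->2 ok
  [3] z  {2}  => 2  2->2 ok
  [4] x  {1,4}  => 4  2->4 ok
  [5] x  {1,4}  => 4  4->4 ok
  [6] w  {3}  => 3  4->3 ok
  [7] w  {3}  => 3  3->3 ok
  [8] x  {1,4}  => 1  3->1 ok
  [9] w  {3}  => 3  1->3 ok
  [10] x  {1,4}  => 4  3->4 ok
  [11] w  {3}  => 3  4->3 ok
  [12] x  {1,4}  => 4  3->4 ok
  [13] x  {1,4}  => 4  4->4 ok
  [14] x  {1,4}  => 4  4->4 ok
  [15] x  {1,4}  => 1  4->1 ok
  [16] w  {3}  => 3  1->3 ok
  [17] x  {1,4}  => 4  3->4 ok
  [18] x  {1,4}  => 1  4->1 ok
  [19] x  {1,4}  => 4  1->4 ok
  [20] w  {3}  => 3  4->3 ok
  [21] w  {3}  => 3  3->3 ok
  [22] x  {1,4}  => 1  3->1 ok
  [23] w  {3}  => 3  1->3 ok
  [24] x  {1,4}  => 1  3->1 ok
  [25] w  {3}  => 3  1->3 ok
  [26] w  {3}  => 3  3->3 ok
  [27] x  {1,4}  => 1  3->1 ok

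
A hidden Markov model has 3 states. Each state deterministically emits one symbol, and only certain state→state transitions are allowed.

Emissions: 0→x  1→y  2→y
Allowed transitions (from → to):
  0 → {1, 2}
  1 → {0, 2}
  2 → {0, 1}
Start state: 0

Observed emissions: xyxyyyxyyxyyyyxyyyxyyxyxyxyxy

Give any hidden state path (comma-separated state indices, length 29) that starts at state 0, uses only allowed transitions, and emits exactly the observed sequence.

0,2,0,2,1,2,0,1,2,0,1,2,1,2,0,2,1,2,0,2,1,0,2,0,2,0,1,0,2

  0: obs=x cand={0} pick 0 [start]
  1: obs=y cand={1,2} pick 2 [0->2 ok]
  2: obs=x cand={0} pick 0 [2->0 ok]
  3: obs=y cand={1,2} pick 2 [0->2 ok]
  4: obs=y cand={1,2} pick 1 [2->1 ok]
  5: obs=y cand={1,2} pick 2 [1->2 ok]
  6: obs=x cand={0} pick 0 [2->0 ok]
  7: obs=y cand={1,2} pick 1 [0->1 ok]
  8: obs=y cand={1,2} pick 2 [1->2 ok]
  9: obs=x cand={0} pick 0 [2->0 ok]
  10: obs=y cand={1,2} pick 1 [0->1 ok]
  11: obs=y cand={1,2} pick 2 [1->2 ok]
  12: obs=y cand={1,2} pick 1 [2->1 ok]
  13: obs=y cand={1,2} pick 2 [1->2 ok]
  14: obs=x cand={0} pick 0 [2->0 ok]
  15: obs=y cand={1,2} pick 2 [0->2 ok]
  16: obs=y cand={1,2} pick 1 [2->1 ok]
  17: obs=y cand={1,2} pick 2 [1->2 ok]
  18: obs=x cand={0} pick 0 [2->0 ok]
  19: obs=y cand={1,2} pick 2 [0->2 ok]
  20: obs=y cand={1,2} pick 1 [2->1 ok]
  21: obs=x cand={0} pick 0 [1->0 ok]
  22: obs=y cand={1,2} pick 2 [0->2 ok]
  23: obs=x cand={0} pick 0 [2->0 ok]
  24: obs=y cand={1,2} pick 2 [0->2 ok]
  25: obs=x cand={0} pick 0 [2->0 ok]
  26: obs=y cand={1,2} pick 1 [0->1 ok]
  27: obs=x cand={0} pick 0 [1->0 ok]
  28: obs=y cand={1,2} pick 2 [0->2 ok]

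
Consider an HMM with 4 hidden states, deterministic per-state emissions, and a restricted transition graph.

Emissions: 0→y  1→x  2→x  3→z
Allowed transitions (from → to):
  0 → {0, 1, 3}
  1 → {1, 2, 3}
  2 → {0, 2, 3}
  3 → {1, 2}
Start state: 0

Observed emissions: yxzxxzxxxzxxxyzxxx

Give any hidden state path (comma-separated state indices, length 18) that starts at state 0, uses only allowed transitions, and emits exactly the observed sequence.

  0: obs=y cand={0} pick 0 [start]
  1: obs=x cand={1,2} pick 1 [0->1 ok]
  2: obs=z cand={3} pick 3 [1->3 ok]
  3: obs=x cand={1,2} pick 2 [3->2 ok]
  4: obs=x cand={1,2} pick 2 [2->2 ok]
  5: obs=z cand={3} pick 3 [2->3 ok]
  6: obs=x cand={1,2} pick 2 [3->2 ok]
  7: obs=x cand={1,2} pick 2 [2->2 ok]
  8: obs=x cand={1,2} pick 2 [2->2 ok]
  9: obs=z cand={3} pick 3 [2->3 ok]
  10: obs=x cand={1,2} pick 1 [3->1 ok]
  11: obs=x cand={1,2} pick 2 [1->2 ok]
  12: obs=x cand={1,2} pick 2 [2->2 ok]
  13: obs=y cand={0} pick 0 [2->0 ok]
  14: obs=z cand={3} pick 3 [0->3 ok]
  15: obs=x cand={1,2} pick 1 [3->1 ok]
  16: obs=x cand={1,2} pick 1 [1->1 ok]
  17: obs=x cand={1,2} pick 2 [1->2 ok]

0,1,3,2,2,3,2,2,2,3,1,2,2,0,3,1,1,2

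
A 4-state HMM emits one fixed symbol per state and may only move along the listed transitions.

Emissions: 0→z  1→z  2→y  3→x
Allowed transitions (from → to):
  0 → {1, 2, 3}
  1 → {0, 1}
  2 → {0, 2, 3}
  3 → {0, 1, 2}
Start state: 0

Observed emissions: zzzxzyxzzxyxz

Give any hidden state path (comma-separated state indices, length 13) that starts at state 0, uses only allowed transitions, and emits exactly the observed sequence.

0,1,0,3,0,2,3,1,0,3,2,3,1

  pos 0: z in {0,1}, choose 0; start
  pos 1: z in {0,1}, choose 1; 0->1 ok
  pos 2: z in {0,1}, choose 0; 1->0 ok
  pos 3: x in {3}, choose 3; 0->3 ok
  pos 4: z in {0,1}, choose 0; 3->0 ok
  pos 5: y in {2}, choose 2; 0->2 ok
  pos 6: x in {3}, choose 3; 2->3 ok
  pos 7: z in {0,1}, choose 1; 3->1 ok
  pos 8: z in {0,1}, choose 0; 1->0 ok
  pos 9: x in {3}, choose 3; 0->3 ok
  pos 10: y in {2}, choose 2; 3->2 ok
  pos 11: x in {3}, choose 3; 2->3 ok
  pos 12: z in {0,1}, choose 1; 3->1 ok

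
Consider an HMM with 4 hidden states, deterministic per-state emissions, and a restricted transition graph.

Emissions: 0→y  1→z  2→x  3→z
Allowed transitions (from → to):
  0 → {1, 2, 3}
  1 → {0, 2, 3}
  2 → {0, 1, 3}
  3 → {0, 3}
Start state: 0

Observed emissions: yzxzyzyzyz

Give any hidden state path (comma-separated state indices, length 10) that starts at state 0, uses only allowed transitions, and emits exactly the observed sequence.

0,1,2,3,0,3,0,3,0,1

  pos 0: y in {0}, choose 0; start
  pos 1: z in {1,3}, choose 1; 0->1 ok
  pos 2: x in {2}, choose 2; 1->2 ok
  pos 3: z in {1,3}, choose 3; 2->3 ok
  pos 4: y in {0}, choose 0; 3->0 ok
  pos 5: z in {1,3}, choose 3; 0->3 ok
  pos 6: y in {0}, choose 0; 3->0 ok
  pos 7: z in {1,3}, choose 3; 0->3 ok
  pos 8: y in {0}, choose 0; 3->0 ok
  pos 9: z in {1,3}, choose 1; 0->1 ok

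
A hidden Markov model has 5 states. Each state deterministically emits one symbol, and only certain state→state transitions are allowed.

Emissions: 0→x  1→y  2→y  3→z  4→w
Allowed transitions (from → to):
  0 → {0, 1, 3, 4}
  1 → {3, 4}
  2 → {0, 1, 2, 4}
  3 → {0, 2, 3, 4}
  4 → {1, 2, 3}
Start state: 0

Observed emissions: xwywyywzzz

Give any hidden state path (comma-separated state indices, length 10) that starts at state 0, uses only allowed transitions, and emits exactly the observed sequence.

  t0 'x' -> {0}, take 0 (start)
  t1 'w' -> {4}, take 4 (0->4 ok)
  t2 'y' -> {1,2}, take 2 (4->2 ok)
  t3 'w' -> {4}, take 4 (2->4 ok)
  t4 'y' -> {1,2}, take 2 (4->2 ok)
  t5 'y' -> {1,2}, take 2 (2->2 ok)
  t6 'w' -> {4}, take 4 (2->4 ok)
  t7 'z' -> {3}, take 3 (4->3 ok)
  t8 'z' -> {3}, take 3 (3->3 ok)
  t9 'z' -> {3}, take 3 (3->3 ok)

0,4,2,4,2,2,4,3,3,3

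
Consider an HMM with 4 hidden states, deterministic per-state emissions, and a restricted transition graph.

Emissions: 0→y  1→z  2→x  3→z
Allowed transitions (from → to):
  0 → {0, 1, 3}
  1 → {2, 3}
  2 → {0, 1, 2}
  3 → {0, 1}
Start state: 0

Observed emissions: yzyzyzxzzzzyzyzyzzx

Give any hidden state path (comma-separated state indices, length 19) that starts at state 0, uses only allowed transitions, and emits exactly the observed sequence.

  [0] y  {0}  => 0  start
  [1] z  {1,3}  => 3  0->3 ok
  [2] y  {0}  => 0  3->0 ok
  [3] z  {1,3}  => 3  0->3 ok
  [4] y  {0}  => 0  3->0 ok
  [5] z  {1,3}  => 1  0->1 ok
  [6] x  {2}  => 2  1->2 ok
  [7] z  {1,3}  => 1  2->1 ok
  [8] z  {1,3}  => 3  1->3 ok
  [9] z  {1,3}  => 1  3->1 ok
  [10] z  {1,3}  => 3  1->3 ok
  [11] y  {0}  => 0  3->0 ok
  [12] z  {1,3}  => 3  0->3 ok
  [13] y  {0}  => 0  3->0 ok
  [14] z  {1,3}  => 3  0->3 ok
  [15] y  {0}  => 0  3->0 ok
  [16] z  {1,3}  => 3  0->3 ok
  [17] z  {1,3}  => 1  3->1 ok
  [18] x  {2}  => 2  1->2 ok

0,3,0,3,0,1,2,1,3,1,3,0,3,0,3,0,3,1,2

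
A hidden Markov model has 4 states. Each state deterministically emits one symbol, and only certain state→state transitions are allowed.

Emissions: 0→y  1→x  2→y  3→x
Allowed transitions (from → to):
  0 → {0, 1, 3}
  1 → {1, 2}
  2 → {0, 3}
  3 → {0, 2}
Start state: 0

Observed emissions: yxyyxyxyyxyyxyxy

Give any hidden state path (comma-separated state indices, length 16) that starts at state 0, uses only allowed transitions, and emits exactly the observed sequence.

  pos 0: y in {0,2}, choose 0; start
  pos 1: x in {1,3}, choose 3; 0->3 ok
  pos 2: y in {0,2}, choose 2; 3->2 ok
  pos 3: y in {0,2}, choose 0; 2->0 ok
  pos 4: x in {1,3}, choose 3; 0->3 ok
  pos 5: y in {0,2}, choose 2; 3->2 ok
  pos 6: x in {1,3}, choose 3; 2->3 ok
  pos 7: y in {0,2}, choose 2; 3->2 ok
  pos 8: y in {0,2}, choose 0; 2->0 ok
  pos 9: x in {1,3}, choose 3; 0->3 ok
  pos 10: y in {0,2}, choose 0; 3->0 ok
  pos 11: y in {0,2}, choose 0; 0->0 ok
  pos 12: x in {1,3}, choose 1; 0->1 ok
  pos 13: y in {0,2}, choose 2; 1->2 ok
  pos 14: x in {1,3}, choose 3; 2->3 ok
  pos 15: y in {0,2}, choose 0; 3->0 ok

0,3,2,0,3,2,3,2,0,3,0,0,1,2,3,0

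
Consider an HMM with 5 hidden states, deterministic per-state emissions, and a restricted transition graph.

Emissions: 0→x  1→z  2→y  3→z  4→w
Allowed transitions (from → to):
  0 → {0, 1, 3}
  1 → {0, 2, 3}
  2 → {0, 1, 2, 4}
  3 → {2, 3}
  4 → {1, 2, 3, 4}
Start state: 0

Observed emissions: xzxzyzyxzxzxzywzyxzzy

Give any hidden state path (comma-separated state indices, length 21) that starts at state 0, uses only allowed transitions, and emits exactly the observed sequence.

0,1,0,1,2,1,2,0,1,0,1,0,1,2,4,3,2,0,1,3,2

  pos 0: x in {0}, choose 0; start
  pos 1: z in {1,3}, choose 1; 0->1 ok
  pos 2: x in {0}, choose 0; 1->0 ok
  pos 3: z in {1,3}, choose 1; 0->1 ok
  pos 4: y in {2}, choose 2; 1->2 ok
  pos 5: z in {1,3}, choose 1; 2->1 ok
  pos 6: y in {2}, choose 2; 1->2 ok
  pos 7: x in {0}, choose 0; 2->0 ok
  pos 8: z in {1,3}, choose 1; 0->1 ok
  pos 9: x in {0}, choose 0; 1->0 ok
  pos 10: z in {1,3}, choose 1; 0->1 ok
  pos 11: x in {0}, choose 0; 1->0 ok
  pos 12: z in {1,3}, choose 1; 0->1 ok
  pos 13: y in {2}, choose 2; 1->2 ok
  pos 14: w in {4}, choose 4; 2->4 ok
  pos 15: z in {1,3}, choose 3; 4->3 ok
  pos 16: y in {2}, choose 2; 3->2 ok
  pos 17: x in {0}, choose 0; 2->0 ok
  pos 18: z in {1,3}, choose 1; 0->1 ok
  pos 19: z in {1,3}, choose 3; 1->3 ok
  pos 20: y in {2}, choose 2; 3->2 ok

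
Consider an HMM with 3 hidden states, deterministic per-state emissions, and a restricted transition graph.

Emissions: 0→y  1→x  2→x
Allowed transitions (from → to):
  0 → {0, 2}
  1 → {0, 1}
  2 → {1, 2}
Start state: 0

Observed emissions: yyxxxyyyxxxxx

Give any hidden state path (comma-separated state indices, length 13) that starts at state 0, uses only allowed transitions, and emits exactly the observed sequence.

  t0 'y' -> {0}, take 0 (start)
  t1 'y' -> {0}, take 0 (0->0 ok)
  t2 'x' -> {1,2}, take 2 (0->2 ok)
  t3 'x' -> {1,2}, take 1 (2->1 ok)
  t4 'x' -> {1,2}, take 1 (1->1 ok)
  t5 'y' -> {0}, take 0 (1->0 ok)
  t6 'y' -> {0}, take 0 (0->0 ok)
  t7 'y' -> {0}, take 0 (0->0 ok)
  t8 'x' -> {1,2}, take 2 (0->2 ok)
  t9 'x' -> {1,2}, take 2 (2->2 ok)
  t10 'x' -> {1,2}, take 2 (2->2 ok)
  t11 'x' -> {1,2}, take 2 (2->2 ok)
  t12 'x' -> {1,2}, take 1 (2->1 ok)

0,0,2,1,1,0,0,0,2,2,2,2,1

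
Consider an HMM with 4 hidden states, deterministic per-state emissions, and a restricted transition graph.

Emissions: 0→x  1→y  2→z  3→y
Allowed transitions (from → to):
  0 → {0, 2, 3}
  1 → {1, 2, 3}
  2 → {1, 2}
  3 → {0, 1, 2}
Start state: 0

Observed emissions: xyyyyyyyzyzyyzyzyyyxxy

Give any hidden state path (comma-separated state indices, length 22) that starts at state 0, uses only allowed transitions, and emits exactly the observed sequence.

  0: obs=x cand={0} pick 0 [start]
  1: obs=y cand={1,3} pick 3 [0->3 ok]
  2: obs=y cand={1,3} pick 1 [3->1 ok]
  3: obs=y cand={1,3} pick 1 [1->1 ok]
  4: obs=y cand={1,3} pick 1 [1->1 ok]
  5: obs=y cand={1,3} pick 1 [1->1 ok]
  6: obs=y cand={1,3} pick 3 [1->3 ok]
  7: obs=y cand={1,3} pick 1 [3->1 ok]
  8: obs=z cand={2} pick 2 [1->2 ok]
  9: obs=y cand={1,3} pick 1 [2->1 ok]
  10: obs=z cand={2} pick 2 [1->2 ok]
  11: obs=y cand={1,3} pick 1 [2->1 ok]
  12: obs=y cand={1,3} pick 1 [1->1 ok]
  13: obs=z cand={2} pick 2 [1->2 ok]
  14: obs=y cand={1,3} pick 1 [2->1 ok]
  15: obs=z cand={2} pick 2 [1->2 ok]
  16: obs=y cand={1,3} pick 1 [2->1 ok]
  17: obs=y cand={1,3} pick 1 [1->1 ok]
  18: obs=y cand={1,3} pick 3 [1->3 ok]
  19: obs=x cand={0} pick 0 [3->0 ok]
  20: obs=x cand={0} pick 0 [0->0 ok]
  21: obs=y cand={1,3} pick 3 [0->3 ok]

0,3,1,1,1,1,3,1,2,1,2,1,1,2,1,2,1,1,3,0,0,3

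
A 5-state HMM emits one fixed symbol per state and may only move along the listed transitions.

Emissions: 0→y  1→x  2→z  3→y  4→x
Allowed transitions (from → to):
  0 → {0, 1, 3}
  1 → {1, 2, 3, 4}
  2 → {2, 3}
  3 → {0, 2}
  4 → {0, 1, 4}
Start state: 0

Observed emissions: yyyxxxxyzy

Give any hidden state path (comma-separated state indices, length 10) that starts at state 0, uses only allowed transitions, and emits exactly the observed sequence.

0,0,0,1,1,4,1,3,2,3

  pos 0: y in {0,3}, choose 0; start
  pos 1: y in {0,3}, choose 0; 0->0 ok
  pos 2: y in {0,3}, choose 0; 0->0 ok
  pos 3: x in {1,4}, choose 1; 0->1 ok
  pos 4: x in {1,4}, choose 1; 1->1 ok
  pos 5: x in {1,4}, choose 4; 1->4 ok
  pos 6: x in {1,4}, choose 1; 4->1 ok
  pos 7: y in {0,3}, choose 3; 1->3 ok
  pos 8: z in {2}, choose 2; 3->2 ok
  pos 9: y in {0,3}, choose 3; 2->3 ok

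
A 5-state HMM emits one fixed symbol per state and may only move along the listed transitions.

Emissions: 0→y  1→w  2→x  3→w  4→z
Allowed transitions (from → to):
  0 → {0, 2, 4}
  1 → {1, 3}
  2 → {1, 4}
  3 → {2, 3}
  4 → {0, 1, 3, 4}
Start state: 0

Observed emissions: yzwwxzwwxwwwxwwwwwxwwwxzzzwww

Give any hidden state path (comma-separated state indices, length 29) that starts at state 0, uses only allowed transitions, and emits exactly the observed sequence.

0,4,3,3,2,4,1,3,2,1,3,3,2,1,1,1,1,3,2,1,3,3,2,4,4,4,1,1,3

  [0] y  {0}  => 0  start
  [1] z  {4}  => 4  0->4 ok
  [2] w  {1,3}  => 3  4->3 ok
  [3] w  {1,3}  => 3  3->3 ok
  [4] x  {2}  => 2  3->2 ok
  [5] z  {4}  => 4  2->4 ok
  [6] w  {1,3}  => 1  4->1 ok
  [7] w  {1,3}  => 3  1->3 ok
  [8] x  {2}  => 2  3->2 ok
  [9] w  {1,3}  => 1  2->1 ok
  [10] w  {1,3}  => 3  1->3 ok
  [11] w  {1,3}  => 3  3->3 ok
  [12] x  {2}  => 2  3->2 ok
  [13] w  {1,3}  => 1  2->1 ok
  [14] w  {1,3}  => 1  1->1 ok
  [15] w  {1,3}  => 1  1->1 ok
  [16] w  {1,3}  => 1  1->1 ok
  [17] w  {1,3}  => 3  1->3 ok
  [18] x  {2}  => 2  3->2 ok
  [19] w  {1,3}  => 1  2->1 ok
  [20] w  {1,3}  => 3  1->3 ok
  [21] w  {1,3}  => 3  3->3 ok
  [22] x  {2}  => 2  3->2 ok
  [23] z  {4}  => 4  2->4 ok
  [24] z  {4}  => 4  4->4 ok
  [25] z  {4}  => 4  4->4 ok
  [26] w  {1,3}  => 1  4->1 ok
  [27] w  {1,3}  => 1  1->1 ok
  [28] w  {1,3}  => 3  1->3 ok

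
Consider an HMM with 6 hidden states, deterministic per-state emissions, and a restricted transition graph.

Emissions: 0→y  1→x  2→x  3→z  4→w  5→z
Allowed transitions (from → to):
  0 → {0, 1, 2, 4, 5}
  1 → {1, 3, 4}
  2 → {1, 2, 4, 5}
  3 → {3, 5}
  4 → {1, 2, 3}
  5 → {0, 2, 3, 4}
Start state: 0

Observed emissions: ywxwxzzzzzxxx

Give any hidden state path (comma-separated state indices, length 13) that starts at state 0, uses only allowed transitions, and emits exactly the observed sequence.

  pos 0: y in {0}, choose 0; start
  pos 1: w in {4}, choose 4; 0->4 ok
  pos 2: x in {1,2}, choose 1; 4->1 ok
  pos 3: w in {4}, choose 4; 1->4 ok
  pos 4: x in {1,2}, choose 1; 4->1 ok
  pos 5: z in {3,5}, choose 3; 1->3 ok
  pos 6: z in {3,5}, choose 3; 3->3 ok
  pos 7: z in {3,5}, choose 3; 3->3 ok
  pos 8: z in {3,5}, choose 3; 3->3 ok
  pos 9: z in {3,5}, choose 5; 3->5 ok
  pos 10: x in {1,2}, choose 2; 5->2 ok
  pos 11: x in {1,2}, choose 2; 2->2 ok
  pos 12: x in {1,2}, choose 1; 2->1 ok

0,4,1,4,1,3,3,3,3,5,2,2,1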